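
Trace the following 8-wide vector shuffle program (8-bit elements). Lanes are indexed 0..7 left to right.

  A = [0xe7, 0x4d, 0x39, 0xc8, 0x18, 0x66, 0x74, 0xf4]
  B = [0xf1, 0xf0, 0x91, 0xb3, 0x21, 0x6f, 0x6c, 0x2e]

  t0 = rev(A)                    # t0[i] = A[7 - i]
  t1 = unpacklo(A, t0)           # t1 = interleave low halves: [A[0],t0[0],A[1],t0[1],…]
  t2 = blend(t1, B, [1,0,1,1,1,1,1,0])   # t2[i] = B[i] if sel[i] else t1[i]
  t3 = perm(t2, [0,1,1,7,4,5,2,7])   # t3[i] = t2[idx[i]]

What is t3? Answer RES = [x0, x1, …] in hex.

RES = [ 0xf1  0xf4  0xf4  0x18  0x21  0x6f  0x91  0x18 ]

t0 = [0xf4, 0x74, 0x66, 0x18, 0xc8, 0x39, 0x4d, 0xe7]
t1 = [0xe7, 0xf4, 0x4d, 0x74, 0x39, 0x66, 0xc8, 0x18]
t2 = [0xf1, 0xf4, 0x91, 0xb3, 0x21, 0x6f, 0x6c, 0x18]
t3 = [0xf1, 0xf4, 0xf4, 0x18, 0x21, 0x6f, 0x91, 0x18]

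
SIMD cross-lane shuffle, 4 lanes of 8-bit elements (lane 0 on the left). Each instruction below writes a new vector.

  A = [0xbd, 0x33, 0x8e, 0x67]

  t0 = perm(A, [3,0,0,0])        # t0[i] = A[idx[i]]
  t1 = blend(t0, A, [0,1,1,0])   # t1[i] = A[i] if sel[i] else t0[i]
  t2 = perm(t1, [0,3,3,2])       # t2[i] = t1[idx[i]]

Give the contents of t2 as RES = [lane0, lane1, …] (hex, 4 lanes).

RES = [0x67, 0xbd, 0xbd, 0x8e]

  t0: 67 bd bd bd
  t1: 67 33 8e bd
  t2: 67 bd bd 8e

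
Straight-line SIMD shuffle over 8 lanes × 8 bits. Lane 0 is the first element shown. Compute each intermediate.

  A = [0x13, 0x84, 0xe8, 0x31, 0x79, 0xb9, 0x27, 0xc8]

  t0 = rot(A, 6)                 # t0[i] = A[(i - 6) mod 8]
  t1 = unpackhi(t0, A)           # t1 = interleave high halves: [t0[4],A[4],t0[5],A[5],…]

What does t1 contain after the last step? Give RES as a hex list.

→ t0 |e8|31|79|b9|27|c8|13|84|
→ t1 |27|79|c8|b9|13|27|84|c8|

RES = [0x27, 0x79, 0xc8, 0xb9, 0x13, 0x27, 0x84, 0xc8]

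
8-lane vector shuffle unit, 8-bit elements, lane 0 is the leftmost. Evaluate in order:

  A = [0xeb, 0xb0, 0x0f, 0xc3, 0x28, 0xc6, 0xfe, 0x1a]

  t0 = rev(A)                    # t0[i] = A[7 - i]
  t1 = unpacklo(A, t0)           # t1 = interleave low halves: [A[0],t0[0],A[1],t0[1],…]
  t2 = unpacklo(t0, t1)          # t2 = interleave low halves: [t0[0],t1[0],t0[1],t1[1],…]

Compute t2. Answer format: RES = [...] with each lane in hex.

  t0: 1a fe c6 28 c3 0f b0 eb
  t1: eb 1a b0 fe 0f c6 c3 28
  t2: 1a eb fe 1a c6 b0 28 fe

RES = [ 0x1a  0xeb  0xfe  0x1a  0xc6  0xb0  0x28  0xfe ]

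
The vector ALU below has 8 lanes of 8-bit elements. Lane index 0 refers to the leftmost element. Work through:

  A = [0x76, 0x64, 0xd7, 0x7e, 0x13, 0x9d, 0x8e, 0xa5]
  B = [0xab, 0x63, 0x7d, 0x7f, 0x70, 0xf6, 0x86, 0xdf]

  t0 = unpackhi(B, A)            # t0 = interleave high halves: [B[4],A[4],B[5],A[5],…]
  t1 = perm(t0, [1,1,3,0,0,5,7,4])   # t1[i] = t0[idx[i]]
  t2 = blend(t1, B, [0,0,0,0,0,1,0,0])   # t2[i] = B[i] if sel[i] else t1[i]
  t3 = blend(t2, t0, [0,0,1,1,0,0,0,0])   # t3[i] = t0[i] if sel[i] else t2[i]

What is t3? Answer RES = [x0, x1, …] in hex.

RES = [ 0x13  0x13  0xf6  0x9d  0x70  0xf6  0xa5  0x86 ]

  t0: 70 13 f6 9d 86 8e df a5
  t1: 13 13 9d 70 70 8e a5 86
  t2: 13 13 9d 70 70 f6 a5 86
  t3: 13 13 f6 9d 70 f6 a5 86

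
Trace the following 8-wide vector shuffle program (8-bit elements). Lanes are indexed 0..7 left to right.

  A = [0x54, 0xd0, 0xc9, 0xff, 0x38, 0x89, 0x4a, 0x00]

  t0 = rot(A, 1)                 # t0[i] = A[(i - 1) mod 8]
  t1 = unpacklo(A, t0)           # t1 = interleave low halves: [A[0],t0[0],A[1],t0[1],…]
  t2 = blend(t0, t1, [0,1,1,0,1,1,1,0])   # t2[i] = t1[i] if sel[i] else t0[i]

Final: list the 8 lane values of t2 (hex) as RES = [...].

RES = [0x00, 0x00, 0xd0, 0xc9, 0xc9, 0xd0, 0xff, 0x4a]

t0 = [0x00, 0x54, 0xd0, 0xc9, 0xff, 0x38, 0x89, 0x4a]
t1 = [0x54, 0x00, 0xd0, 0x54, 0xc9, 0xd0, 0xff, 0xc9]
t2 = [0x00, 0x00, 0xd0, 0xc9, 0xc9, 0xd0, 0xff, 0x4a]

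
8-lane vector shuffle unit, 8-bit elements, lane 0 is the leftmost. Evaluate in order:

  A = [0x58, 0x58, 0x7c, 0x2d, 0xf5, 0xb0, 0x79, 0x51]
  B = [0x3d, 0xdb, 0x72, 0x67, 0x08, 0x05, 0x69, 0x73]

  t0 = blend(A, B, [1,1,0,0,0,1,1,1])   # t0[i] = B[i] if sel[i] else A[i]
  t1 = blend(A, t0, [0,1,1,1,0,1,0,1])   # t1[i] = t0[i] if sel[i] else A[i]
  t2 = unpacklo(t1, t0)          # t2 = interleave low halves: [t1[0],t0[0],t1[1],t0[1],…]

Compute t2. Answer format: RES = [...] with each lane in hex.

RES = [ 0x58  0x3d  0xdb  0xdb  0x7c  0x7c  0x2d  0x2d ]

  t0: 3d db 7c 2d f5 05 69 73
  t1: 58 db 7c 2d f5 05 79 73
  t2: 58 3d db db 7c 7c 2d 2d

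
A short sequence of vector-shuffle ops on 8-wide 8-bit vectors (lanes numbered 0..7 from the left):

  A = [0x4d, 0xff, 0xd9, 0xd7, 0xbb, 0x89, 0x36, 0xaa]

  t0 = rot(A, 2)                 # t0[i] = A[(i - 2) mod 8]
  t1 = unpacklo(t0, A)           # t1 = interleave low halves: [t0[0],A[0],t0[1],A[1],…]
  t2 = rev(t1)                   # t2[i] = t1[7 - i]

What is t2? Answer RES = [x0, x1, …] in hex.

RES = [ 0xd7  0xff  0xd9  0x4d  0xff  0xaa  0x4d  0x36 ]

→ t0 |36|aa|4d|ff|d9|d7|bb|89|
→ t1 |36|4d|aa|ff|4d|d9|ff|d7|
→ t2 |d7|ff|d9|4d|ff|aa|4d|36|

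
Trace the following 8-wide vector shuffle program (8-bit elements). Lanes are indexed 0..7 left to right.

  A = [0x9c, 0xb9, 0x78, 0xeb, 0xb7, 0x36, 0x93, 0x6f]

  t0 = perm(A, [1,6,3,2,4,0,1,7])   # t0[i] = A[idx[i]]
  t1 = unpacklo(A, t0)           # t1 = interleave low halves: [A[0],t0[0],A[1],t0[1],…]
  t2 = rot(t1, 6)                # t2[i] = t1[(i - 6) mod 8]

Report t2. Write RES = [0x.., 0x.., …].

RES = [ 0xb9  0x93  0x78  0xeb  0xeb  0x78  0x9c  0xb9 ]

  t0: b9 93 eb 78 b7 9c b9 6f
  t1: 9c b9 b9 93 78 eb eb 78
  t2: b9 93 78 eb eb 78 9c b9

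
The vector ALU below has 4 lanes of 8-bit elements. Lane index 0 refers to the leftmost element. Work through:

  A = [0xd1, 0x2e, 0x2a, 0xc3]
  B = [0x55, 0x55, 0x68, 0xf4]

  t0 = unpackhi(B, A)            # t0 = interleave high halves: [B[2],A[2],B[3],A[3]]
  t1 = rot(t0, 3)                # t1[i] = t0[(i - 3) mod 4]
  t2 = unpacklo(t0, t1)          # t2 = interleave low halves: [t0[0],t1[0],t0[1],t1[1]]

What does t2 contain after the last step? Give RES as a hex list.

→ t0 |68|2a|f4|c3|
→ t1 |2a|f4|c3|68|
→ t2 |68|2a|2a|f4|

RES = [0x68, 0x2a, 0x2a, 0xf4]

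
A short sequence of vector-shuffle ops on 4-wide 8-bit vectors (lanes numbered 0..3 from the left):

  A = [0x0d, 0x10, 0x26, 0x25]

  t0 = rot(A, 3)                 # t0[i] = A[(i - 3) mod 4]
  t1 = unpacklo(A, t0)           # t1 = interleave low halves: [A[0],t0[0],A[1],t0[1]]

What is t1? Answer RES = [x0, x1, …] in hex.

RES = [0x0d, 0x10, 0x10, 0x26]

  t0: 10 26 25 0d
  t1: 0d 10 10 26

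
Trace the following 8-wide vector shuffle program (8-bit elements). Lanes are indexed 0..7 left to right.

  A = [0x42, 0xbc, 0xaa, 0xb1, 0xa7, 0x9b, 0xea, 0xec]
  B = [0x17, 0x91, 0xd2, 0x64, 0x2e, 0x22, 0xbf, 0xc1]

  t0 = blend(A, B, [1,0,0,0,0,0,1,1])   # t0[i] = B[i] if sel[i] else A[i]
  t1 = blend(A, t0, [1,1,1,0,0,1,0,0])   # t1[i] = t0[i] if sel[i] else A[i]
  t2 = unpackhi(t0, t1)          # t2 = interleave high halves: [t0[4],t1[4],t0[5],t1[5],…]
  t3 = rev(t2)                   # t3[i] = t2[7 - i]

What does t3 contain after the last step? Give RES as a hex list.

→ t0 |17|bc|aa|b1|a7|9b|bf|c1|
→ t1 |17|bc|aa|b1|a7|9b|ea|ec|
→ t2 |a7|a7|9b|9b|bf|ea|c1|ec|
→ t3 |ec|c1|ea|bf|9b|9b|a7|a7|

RES = [ 0xec  0xc1  0xea  0xbf  0x9b  0x9b  0xa7  0xa7 ]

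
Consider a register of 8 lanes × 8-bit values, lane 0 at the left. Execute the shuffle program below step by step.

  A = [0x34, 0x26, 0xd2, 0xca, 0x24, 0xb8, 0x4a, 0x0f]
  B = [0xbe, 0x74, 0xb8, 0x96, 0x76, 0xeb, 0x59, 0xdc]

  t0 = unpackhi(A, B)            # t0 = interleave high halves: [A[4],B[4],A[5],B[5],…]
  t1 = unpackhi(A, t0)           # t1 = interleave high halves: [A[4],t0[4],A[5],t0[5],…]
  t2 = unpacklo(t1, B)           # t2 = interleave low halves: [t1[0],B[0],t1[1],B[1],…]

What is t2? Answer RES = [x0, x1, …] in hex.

→ t0 |24|76|b8|eb|4a|59|0f|dc|
→ t1 |24|4a|b8|59|4a|0f|0f|dc|
→ t2 |24|be|4a|74|b8|b8|59|96|

RES = [ 0x24  0xbe  0x4a  0x74  0xb8  0xb8  0x59  0x96 ]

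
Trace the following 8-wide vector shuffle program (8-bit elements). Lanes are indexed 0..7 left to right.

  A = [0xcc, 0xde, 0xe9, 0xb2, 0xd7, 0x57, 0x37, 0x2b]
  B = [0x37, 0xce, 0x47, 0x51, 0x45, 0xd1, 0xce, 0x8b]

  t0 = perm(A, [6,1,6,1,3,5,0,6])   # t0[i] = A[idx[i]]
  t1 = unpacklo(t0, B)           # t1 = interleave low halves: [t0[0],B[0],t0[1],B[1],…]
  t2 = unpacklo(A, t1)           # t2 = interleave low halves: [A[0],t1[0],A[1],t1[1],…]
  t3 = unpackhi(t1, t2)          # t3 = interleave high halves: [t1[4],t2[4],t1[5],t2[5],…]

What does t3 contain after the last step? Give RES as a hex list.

RES = [ 0x37  0xe9  0x47  0xde  0xde  0xb2  0x51  0xce ]

→ t0 |37|de|37|de|b2|57|cc|37|
→ t1 |37|37|de|ce|37|47|de|51|
→ t2 |cc|37|de|37|e9|de|b2|ce|
→ t3 |37|e9|47|de|de|b2|51|ce|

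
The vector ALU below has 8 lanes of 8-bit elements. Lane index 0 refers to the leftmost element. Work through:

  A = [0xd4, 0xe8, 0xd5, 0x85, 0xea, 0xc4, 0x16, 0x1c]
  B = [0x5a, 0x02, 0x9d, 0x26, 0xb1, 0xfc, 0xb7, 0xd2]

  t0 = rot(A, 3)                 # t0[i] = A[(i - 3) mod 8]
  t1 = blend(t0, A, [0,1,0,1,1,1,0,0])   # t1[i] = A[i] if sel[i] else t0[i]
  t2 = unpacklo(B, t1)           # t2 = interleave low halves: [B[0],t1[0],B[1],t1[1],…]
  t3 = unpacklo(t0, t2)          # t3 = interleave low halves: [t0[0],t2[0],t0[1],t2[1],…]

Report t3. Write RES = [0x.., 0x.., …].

  t0: c4 16 1c d4 e8 d5 85 ea
  t1: c4 e8 1c 85 ea c4 85 ea
  t2: 5a c4 02 e8 9d 1c 26 85
  t3: c4 5a 16 c4 1c 02 d4 e8

RES = [0xc4, 0x5a, 0x16, 0xc4, 0x1c, 0x02, 0xd4, 0xe8]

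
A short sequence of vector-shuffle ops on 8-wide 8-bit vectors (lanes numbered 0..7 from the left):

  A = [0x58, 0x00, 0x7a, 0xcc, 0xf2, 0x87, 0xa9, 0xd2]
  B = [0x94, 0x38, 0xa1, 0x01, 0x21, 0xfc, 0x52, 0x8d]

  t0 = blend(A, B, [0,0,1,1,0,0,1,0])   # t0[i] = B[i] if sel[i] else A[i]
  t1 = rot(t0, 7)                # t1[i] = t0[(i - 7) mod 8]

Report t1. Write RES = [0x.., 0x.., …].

RES = [ 0x00  0xa1  0x01  0xf2  0x87  0x52  0xd2  0x58 ]

  t0: 58 00 a1 01 f2 87 52 d2
  t1: 00 a1 01 f2 87 52 d2 58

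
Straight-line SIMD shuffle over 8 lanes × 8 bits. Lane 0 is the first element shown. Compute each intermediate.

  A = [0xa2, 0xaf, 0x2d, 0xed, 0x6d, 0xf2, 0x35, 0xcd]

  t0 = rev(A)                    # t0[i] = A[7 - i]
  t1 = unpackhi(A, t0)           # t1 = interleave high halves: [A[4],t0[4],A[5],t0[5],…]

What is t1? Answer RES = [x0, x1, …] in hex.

RES = [ 0x6d  0xed  0xf2  0x2d  0x35  0xaf  0xcd  0xa2 ]

→ t0 |cd|35|f2|6d|ed|2d|af|a2|
→ t1 |6d|ed|f2|2d|35|af|cd|a2|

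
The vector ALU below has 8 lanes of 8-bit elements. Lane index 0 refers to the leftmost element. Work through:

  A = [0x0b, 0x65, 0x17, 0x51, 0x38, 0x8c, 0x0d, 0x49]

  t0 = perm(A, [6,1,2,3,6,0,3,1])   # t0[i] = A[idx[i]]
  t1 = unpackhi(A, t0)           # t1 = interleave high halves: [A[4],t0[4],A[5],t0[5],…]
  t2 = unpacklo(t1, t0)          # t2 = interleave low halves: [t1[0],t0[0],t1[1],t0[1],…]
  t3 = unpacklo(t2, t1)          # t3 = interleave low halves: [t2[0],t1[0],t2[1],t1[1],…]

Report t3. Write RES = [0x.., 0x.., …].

  t0: 0d 65 17 51 0d 0b 51 65
  t1: 38 0d 8c 0b 0d 51 49 65
  t2: 38 0d 0d 65 8c 17 0b 51
  t3: 38 38 0d 0d 0d 8c 65 0b

RES = [0x38, 0x38, 0x0d, 0x0d, 0x0d, 0x8c, 0x65, 0x0b]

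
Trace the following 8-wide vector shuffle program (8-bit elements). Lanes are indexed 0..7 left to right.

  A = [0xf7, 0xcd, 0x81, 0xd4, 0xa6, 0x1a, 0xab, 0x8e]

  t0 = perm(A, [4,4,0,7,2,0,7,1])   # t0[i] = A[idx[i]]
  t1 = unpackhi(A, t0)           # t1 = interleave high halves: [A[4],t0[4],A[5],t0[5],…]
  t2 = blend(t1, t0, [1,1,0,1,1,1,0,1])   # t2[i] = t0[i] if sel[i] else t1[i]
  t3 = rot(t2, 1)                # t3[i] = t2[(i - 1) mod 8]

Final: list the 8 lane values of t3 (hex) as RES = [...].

RES = [0xcd, 0xa6, 0xa6, 0x1a, 0x8e, 0x81, 0xf7, 0x8e]

t0 = [0xa6, 0xa6, 0xf7, 0x8e, 0x81, 0xf7, 0x8e, 0xcd]
t1 = [0xa6, 0x81, 0x1a, 0xf7, 0xab, 0x8e, 0x8e, 0xcd]
t2 = [0xa6, 0xa6, 0x1a, 0x8e, 0x81, 0xf7, 0x8e, 0xcd]
t3 = [0xcd, 0xa6, 0xa6, 0x1a, 0x8e, 0x81, 0xf7, 0x8e]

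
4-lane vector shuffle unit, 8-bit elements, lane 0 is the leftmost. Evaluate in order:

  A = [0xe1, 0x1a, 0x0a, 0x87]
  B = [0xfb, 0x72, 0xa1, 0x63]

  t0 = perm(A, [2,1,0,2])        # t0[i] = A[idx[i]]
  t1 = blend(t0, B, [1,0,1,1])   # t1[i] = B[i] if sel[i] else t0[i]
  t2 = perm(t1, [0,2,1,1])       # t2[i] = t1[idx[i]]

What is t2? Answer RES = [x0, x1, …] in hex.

t0 = [0x0a, 0x1a, 0xe1, 0x0a]
t1 = [0xfb, 0x1a, 0xa1, 0x63]
t2 = [0xfb, 0xa1, 0x1a, 0x1a]

RES = [0xfb, 0xa1, 0x1a, 0x1a]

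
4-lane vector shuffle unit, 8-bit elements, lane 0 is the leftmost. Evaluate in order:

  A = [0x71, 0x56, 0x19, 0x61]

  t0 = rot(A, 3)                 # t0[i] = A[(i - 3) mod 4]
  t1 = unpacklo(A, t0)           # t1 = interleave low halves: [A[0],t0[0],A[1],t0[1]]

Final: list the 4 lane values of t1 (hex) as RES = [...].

→ t0 |56|19|61|71|
→ t1 |71|56|56|19|

RES = [ 0x71  0x56  0x56  0x19 ]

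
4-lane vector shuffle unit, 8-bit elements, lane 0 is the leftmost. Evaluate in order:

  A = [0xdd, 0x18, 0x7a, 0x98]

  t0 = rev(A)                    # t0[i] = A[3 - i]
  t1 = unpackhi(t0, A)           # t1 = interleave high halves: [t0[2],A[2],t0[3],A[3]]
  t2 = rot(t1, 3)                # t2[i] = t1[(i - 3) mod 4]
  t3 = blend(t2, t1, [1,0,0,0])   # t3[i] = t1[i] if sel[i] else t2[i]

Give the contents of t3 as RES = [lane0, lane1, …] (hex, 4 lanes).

RES = [ 0x18  0xdd  0x98  0x18 ]

  t0: 98 7a 18 dd
  t1: 18 7a dd 98
  t2: 7a dd 98 18
  t3: 18 dd 98 18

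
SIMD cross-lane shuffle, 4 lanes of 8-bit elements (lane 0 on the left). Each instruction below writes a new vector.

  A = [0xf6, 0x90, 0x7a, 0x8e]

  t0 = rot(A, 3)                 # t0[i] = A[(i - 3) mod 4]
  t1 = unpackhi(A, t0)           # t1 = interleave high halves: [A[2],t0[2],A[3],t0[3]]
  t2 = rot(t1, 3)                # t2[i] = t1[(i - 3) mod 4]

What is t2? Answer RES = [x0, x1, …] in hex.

t0 = [0x90, 0x7a, 0x8e, 0xf6]
t1 = [0x7a, 0x8e, 0x8e, 0xf6]
t2 = [0x8e, 0x8e, 0xf6, 0x7a]

RES = [ 0x8e  0x8e  0xf6  0x7a ]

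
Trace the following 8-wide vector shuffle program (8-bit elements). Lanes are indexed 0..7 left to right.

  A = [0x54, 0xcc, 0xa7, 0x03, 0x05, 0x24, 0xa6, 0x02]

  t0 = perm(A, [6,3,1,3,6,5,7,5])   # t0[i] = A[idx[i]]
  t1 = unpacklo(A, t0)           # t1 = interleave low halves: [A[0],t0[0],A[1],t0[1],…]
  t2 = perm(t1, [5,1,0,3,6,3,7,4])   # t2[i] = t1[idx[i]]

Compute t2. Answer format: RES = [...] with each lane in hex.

t0 = [0xa6, 0x03, 0xcc, 0x03, 0xa6, 0x24, 0x02, 0x24]
t1 = [0x54, 0xa6, 0xcc, 0x03, 0xa7, 0xcc, 0x03, 0x03]
t2 = [0xcc, 0xa6, 0x54, 0x03, 0x03, 0x03, 0x03, 0xa7]

RES = [0xcc, 0xa6, 0x54, 0x03, 0x03, 0x03, 0x03, 0xa7]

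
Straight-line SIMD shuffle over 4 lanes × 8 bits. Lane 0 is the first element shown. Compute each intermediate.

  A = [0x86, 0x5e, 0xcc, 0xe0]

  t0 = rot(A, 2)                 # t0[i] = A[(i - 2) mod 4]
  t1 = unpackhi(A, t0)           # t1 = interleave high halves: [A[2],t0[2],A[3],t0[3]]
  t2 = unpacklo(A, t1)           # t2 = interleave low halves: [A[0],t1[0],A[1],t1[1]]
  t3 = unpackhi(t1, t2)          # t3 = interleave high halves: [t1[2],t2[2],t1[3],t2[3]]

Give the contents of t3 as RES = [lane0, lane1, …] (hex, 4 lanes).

RES = [0xe0, 0x5e, 0x5e, 0x86]

→ t0 |cc|e0|86|5e|
→ t1 |cc|86|e0|5e|
→ t2 |86|cc|5e|86|
→ t3 |e0|5e|5e|86|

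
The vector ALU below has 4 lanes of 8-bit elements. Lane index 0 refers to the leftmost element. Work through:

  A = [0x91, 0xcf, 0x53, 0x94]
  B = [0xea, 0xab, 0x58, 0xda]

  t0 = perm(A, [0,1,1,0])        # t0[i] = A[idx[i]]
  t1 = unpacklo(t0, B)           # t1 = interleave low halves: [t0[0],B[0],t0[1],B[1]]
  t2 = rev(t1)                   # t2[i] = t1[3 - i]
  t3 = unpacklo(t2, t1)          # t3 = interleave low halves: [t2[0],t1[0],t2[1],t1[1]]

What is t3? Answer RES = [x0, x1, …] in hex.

t0 = [0x91, 0xcf, 0xcf, 0x91]
t1 = [0x91, 0xea, 0xcf, 0xab]
t2 = [0xab, 0xcf, 0xea, 0x91]
t3 = [0xab, 0x91, 0xcf, 0xea]

RES = [0xab, 0x91, 0xcf, 0xea]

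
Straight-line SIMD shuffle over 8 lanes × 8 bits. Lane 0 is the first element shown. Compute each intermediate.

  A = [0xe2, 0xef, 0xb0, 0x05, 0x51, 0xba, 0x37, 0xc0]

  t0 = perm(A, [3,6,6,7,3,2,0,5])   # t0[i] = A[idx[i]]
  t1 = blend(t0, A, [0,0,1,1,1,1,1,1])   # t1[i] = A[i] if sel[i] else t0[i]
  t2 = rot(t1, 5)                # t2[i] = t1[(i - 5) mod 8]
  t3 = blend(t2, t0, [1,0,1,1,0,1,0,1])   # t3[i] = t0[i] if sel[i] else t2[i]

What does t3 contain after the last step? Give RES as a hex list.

→ t0 |05|37|37|c0|05|b0|e2|ba|
→ t1 |05|37|b0|05|51|ba|37|c0|
→ t2 |05|51|ba|37|c0|05|37|b0|
→ t3 |05|51|37|c0|c0|b0|37|ba|

RES = [ 0x05  0x51  0x37  0xc0  0xc0  0xb0  0x37  0xba ]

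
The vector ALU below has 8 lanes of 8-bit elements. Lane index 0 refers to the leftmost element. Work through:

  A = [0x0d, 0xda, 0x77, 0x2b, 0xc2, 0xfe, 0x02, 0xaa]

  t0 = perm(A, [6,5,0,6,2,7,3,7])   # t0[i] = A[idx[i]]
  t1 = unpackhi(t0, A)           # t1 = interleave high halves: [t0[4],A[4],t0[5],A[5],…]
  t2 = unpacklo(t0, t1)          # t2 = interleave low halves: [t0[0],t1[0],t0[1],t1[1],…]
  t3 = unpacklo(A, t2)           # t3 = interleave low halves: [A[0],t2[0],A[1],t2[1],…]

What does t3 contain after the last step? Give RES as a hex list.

RES = [ 0x0d  0x02  0xda  0x77  0x77  0xfe  0x2b  0xc2 ]

→ t0 |02|fe|0d|02|77|aa|2b|aa|
→ t1 |77|c2|aa|fe|2b|02|aa|aa|
→ t2 |02|77|fe|c2|0d|aa|02|fe|
→ t3 |0d|02|da|77|77|fe|2b|c2|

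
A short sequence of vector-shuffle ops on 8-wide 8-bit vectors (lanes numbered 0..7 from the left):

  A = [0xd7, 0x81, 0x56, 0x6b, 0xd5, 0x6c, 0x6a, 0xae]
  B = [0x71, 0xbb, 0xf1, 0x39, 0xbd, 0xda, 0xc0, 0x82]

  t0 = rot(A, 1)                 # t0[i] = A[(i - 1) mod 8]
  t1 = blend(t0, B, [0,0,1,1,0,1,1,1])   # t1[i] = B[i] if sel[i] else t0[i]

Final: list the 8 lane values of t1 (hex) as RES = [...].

RES = [0xae, 0xd7, 0xf1, 0x39, 0x6b, 0xda, 0xc0, 0x82]

→ t0 |ae|d7|81|56|6b|d5|6c|6a|
→ t1 |ae|d7|f1|39|6b|da|c0|82|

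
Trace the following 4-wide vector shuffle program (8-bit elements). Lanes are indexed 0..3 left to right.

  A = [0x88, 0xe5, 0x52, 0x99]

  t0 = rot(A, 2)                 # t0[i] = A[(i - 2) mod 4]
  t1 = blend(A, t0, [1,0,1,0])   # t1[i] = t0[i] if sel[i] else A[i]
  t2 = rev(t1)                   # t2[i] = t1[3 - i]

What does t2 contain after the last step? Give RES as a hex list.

  t0: 52 99 88 e5
  t1: 52 e5 88 99
  t2: 99 88 e5 52

RES = [ 0x99  0x88  0xe5  0x52 ]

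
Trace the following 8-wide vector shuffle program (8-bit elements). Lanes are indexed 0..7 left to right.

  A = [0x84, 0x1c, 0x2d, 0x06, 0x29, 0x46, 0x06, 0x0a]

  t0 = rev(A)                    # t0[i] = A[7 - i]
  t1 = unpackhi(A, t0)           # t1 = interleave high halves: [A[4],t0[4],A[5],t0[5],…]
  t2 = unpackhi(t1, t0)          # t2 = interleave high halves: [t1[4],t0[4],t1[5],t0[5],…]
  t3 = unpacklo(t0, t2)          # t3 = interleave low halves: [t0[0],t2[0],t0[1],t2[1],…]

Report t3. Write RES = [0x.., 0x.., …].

t0 = [0x0a, 0x06, 0x46, 0x29, 0x06, 0x2d, 0x1c, 0x84]
t1 = [0x29, 0x06, 0x46, 0x2d, 0x06, 0x1c, 0x0a, 0x84]
t2 = [0x06, 0x06, 0x1c, 0x2d, 0x0a, 0x1c, 0x84, 0x84]
t3 = [0x0a, 0x06, 0x06, 0x06, 0x46, 0x1c, 0x29, 0x2d]

RES = [ 0x0a  0x06  0x06  0x06  0x46  0x1c  0x29  0x2d ]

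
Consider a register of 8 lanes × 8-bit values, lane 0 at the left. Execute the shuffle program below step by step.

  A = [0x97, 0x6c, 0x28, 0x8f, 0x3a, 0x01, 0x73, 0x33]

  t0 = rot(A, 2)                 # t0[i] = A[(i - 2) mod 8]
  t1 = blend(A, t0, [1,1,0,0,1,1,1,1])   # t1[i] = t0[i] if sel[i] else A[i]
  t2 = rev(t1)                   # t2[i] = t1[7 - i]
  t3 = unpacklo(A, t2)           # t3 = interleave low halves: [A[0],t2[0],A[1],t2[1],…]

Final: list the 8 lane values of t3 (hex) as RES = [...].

RES = [ 0x97  0x01  0x6c  0x3a  0x28  0x8f  0x8f  0x28 ]

→ t0 |73|33|97|6c|28|8f|3a|01|
→ t1 |73|33|28|8f|28|8f|3a|01|
→ t2 |01|3a|8f|28|8f|28|33|73|
→ t3 |97|01|6c|3a|28|8f|8f|28|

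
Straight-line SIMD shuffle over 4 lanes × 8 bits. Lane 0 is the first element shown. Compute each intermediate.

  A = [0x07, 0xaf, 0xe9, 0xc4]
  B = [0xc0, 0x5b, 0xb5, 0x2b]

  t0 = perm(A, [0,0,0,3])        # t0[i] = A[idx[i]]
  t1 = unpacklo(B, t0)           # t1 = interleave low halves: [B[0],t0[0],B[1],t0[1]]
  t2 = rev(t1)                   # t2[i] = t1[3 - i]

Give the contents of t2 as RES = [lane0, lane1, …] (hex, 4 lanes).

RES = [0x07, 0x5b, 0x07, 0xc0]

  t0: 07 07 07 c4
  t1: c0 07 5b 07
  t2: 07 5b 07 c0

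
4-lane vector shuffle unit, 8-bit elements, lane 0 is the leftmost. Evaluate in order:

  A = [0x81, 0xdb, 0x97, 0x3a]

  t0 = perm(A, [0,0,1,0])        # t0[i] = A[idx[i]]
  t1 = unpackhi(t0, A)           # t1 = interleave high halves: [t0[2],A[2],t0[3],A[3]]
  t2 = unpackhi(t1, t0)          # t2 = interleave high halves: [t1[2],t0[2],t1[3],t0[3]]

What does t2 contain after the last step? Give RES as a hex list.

  t0: 81 81 db 81
  t1: db 97 81 3a
  t2: 81 db 3a 81

RES = [ 0x81  0xdb  0x3a  0x81 ]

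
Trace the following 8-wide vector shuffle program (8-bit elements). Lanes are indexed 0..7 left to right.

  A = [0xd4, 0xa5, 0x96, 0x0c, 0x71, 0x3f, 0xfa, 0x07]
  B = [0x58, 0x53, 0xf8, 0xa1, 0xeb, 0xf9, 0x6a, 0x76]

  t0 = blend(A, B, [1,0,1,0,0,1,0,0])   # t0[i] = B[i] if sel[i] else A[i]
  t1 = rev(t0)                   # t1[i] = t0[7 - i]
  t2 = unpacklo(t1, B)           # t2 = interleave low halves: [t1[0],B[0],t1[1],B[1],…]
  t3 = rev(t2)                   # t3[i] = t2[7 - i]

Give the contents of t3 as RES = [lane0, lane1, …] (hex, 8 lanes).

  t0: 58 a5 f8 0c 71 f9 fa 07
  t1: 07 fa f9 71 0c f8 a5 58
  t2: 07 58 fa 53 f9 f8 71 a1
  t3: a1 71 f8 f9 53 fa 58 07

RES = [ 0xa1  0x71  0xf8  0xf9  0x53  0xfa  0x58  0x07 ]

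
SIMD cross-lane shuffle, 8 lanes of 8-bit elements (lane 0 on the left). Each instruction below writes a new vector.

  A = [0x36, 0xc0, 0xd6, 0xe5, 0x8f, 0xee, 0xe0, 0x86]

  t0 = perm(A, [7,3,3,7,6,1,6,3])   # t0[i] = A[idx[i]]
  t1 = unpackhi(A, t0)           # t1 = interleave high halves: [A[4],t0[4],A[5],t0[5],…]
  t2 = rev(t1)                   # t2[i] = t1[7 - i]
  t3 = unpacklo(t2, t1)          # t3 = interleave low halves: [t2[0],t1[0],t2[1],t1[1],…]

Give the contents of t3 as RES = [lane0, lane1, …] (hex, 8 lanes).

  t0: 86 e5 e5 86 e0 c0 e0 e5
  t1: 8f e0 ee c0 e0 e0 86 e5
  t2: e5 86 e0 e0 c0 ee e0 8f
  t3: e5 8f 86 e0 e0 ee e0 c0

RES = [0xe5, 0x8f, 0x86, 0xe0, 0xe0, 0xee, 0xe0, 0xc0]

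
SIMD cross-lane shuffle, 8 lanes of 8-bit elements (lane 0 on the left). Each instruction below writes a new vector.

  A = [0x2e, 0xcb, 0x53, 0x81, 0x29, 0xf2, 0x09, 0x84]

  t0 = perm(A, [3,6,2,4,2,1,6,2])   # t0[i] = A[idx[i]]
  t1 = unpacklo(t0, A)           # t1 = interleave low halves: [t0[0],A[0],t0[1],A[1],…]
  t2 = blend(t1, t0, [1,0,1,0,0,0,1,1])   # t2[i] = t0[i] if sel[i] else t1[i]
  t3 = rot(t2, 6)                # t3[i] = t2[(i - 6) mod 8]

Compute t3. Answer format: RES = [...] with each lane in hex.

  t0: 81 09 53 29 53 cb 09 53
  t1: 81 2e 09 cb 53 53 29 81
  t2: 81 2e 53 cb 53 53 09 53
  t3: 53 cb 53 53 09 53 81 2e

RES = [ 0x53  0xcb  0x53  0x53  0x09  0x53  0x81  0x2e ]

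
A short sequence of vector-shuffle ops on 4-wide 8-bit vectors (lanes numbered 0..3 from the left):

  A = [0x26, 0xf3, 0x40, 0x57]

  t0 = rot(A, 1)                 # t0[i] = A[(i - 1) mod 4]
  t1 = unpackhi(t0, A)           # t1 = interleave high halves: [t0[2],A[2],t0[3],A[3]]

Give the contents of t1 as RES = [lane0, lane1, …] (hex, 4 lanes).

  t0: 57 26 f3 40
  t1: f3 40 40 57

RES = [0xf3, 0x40, 0x40, 0x57]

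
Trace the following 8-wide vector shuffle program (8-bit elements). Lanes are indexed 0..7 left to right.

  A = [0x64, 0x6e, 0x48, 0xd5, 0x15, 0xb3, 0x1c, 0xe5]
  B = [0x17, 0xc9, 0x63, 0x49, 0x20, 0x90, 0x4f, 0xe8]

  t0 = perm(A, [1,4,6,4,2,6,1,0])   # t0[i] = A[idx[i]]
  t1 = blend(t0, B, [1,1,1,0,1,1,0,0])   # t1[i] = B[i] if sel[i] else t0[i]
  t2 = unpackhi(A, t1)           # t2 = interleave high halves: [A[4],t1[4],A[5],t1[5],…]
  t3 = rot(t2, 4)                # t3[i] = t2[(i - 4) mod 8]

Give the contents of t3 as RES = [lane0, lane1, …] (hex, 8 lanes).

→ t0 |6e|15|1c|15|48|1c|6e|64|
→ t1 |17|c9|63|15|20|90|6e|64|
→ t2 |15|20|b3|90|1c|6e|e5|64|
→ t3 |1c|6e|e5|64|15|20|b3|90|

RES = [0x1c, 0x6e, 0xe5, 0x64, 0x15, 0x20, 0xb3, 0x90]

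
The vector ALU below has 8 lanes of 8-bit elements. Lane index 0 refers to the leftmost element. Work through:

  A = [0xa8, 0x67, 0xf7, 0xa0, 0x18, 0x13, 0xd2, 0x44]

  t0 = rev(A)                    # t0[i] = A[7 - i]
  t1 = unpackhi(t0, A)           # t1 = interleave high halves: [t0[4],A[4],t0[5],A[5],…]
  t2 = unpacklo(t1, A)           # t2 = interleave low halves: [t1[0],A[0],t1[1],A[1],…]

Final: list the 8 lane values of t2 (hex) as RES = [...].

t0 = [0x44, 0xd2, 0x13, 0x18, 0xa0, 0xf7, 0x67, 0xa8]
t1 = [0xa0, 0x18, 0xf7, 0x13, 0x67, 0xd2, 0xa8, 0x44]
t2 = [0xa0, 0xa8, 0x18, 0x67, 0xf7, 0xf7, 0x13, 0xa0]

RES = [0xa0, 0xa8, 0x18, 0x67, 0xf7, 0xf7, 0x13, 0xa0]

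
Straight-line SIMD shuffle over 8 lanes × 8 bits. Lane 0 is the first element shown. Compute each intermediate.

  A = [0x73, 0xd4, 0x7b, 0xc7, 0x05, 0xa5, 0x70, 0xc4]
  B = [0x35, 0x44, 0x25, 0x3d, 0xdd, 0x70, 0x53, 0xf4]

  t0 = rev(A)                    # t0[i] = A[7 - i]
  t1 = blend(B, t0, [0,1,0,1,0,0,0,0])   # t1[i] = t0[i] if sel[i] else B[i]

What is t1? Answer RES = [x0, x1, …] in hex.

RES = [0x35, 0x70, 0x25, 0x05, 0xdd, 0x70, 0x53, 0xf4]

  t0: c4 70 a5 05 c7 7b d4 73
  t1: 35 70 25 05 dd 70 53 f4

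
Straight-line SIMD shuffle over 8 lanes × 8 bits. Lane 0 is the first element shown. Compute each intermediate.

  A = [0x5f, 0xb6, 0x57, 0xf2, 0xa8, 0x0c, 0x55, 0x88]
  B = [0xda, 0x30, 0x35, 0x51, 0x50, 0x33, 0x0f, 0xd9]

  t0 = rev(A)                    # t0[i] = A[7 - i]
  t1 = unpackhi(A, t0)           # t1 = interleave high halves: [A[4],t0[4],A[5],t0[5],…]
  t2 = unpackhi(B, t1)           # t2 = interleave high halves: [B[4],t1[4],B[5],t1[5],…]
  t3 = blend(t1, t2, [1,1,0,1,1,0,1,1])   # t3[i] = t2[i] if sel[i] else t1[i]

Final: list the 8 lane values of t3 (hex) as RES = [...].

t0 = [0x88, 0x55, 0x0c, 0xa8, 0xf2, 0x57, 0xb6, 0x5f]
t1 = [0xa8, 0xf2, 0x0c, 0x57, 0x55, 0xb6, 0x88, 0x5f]
t2 = [0x50, 0x55, 0x33, 0xb6, 0x0f, 0x88, 0xd9, 0x5f]
t3 = [0x50, 0x55, 0x0c, 0xb6, 0x0f, 0xb6, 0xd9, 0x5f]

RES = [0x50, 0x55, 0x0c, 0xb6, 0x0f, 0xb6, 0xd9, 0x5f]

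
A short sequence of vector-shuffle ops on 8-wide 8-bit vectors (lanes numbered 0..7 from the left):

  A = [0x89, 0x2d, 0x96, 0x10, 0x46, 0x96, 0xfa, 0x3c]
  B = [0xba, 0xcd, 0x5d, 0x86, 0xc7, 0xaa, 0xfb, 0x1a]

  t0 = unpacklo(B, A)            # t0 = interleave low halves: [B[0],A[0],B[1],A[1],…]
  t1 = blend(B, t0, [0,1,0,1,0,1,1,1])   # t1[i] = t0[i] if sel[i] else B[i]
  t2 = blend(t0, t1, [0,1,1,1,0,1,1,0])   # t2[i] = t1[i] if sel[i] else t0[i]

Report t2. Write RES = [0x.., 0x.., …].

t0 = [0xba, 0x89, 0xcd, 0x2d, 0x5d, 0x96, 0x86, 0x10]
t1 = [0xba, 0x89, 0x5d, 0x2d, 0xc7, 0x96, 0x86, 0x10]
t2 = [0xba, 0x89, 0x5d, 0x2d, 0x5d, 0x96, 0x86, 0x10]

RES = [ 0xba  0x89  0x5d  0x2d  0x5d  0x96  0x86  0x10 ]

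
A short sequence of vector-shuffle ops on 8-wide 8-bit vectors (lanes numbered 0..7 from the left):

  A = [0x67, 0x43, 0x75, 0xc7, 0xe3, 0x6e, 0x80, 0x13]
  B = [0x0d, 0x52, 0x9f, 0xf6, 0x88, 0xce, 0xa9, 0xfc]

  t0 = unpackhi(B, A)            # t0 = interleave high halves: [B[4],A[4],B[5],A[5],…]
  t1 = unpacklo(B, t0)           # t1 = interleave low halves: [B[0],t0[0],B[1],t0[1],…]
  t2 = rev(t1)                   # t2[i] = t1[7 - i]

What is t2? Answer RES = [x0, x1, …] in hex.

RES = [0x6e, 0xf6, 0xce, 0x9f, 0xe3, 0x52, 0x88, 0x0d]

→ t0 |88|e3|ce|6e|a9|80|fc|13|
→ t1 |0d|88|52|e3|9f|ce|f6|6e|
→ t2 |6e|f6|ce|9f|e3|52|88|0d|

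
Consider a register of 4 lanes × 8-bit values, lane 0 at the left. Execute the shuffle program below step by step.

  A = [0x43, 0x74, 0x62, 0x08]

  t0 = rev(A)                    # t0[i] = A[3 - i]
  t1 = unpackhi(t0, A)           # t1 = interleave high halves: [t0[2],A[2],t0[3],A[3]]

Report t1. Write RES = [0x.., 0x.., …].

→ t0 |08|62|74|43|
→ t1 |74|62|43|08|

RES = [ 0x74  0x62  0x43  0x08 ]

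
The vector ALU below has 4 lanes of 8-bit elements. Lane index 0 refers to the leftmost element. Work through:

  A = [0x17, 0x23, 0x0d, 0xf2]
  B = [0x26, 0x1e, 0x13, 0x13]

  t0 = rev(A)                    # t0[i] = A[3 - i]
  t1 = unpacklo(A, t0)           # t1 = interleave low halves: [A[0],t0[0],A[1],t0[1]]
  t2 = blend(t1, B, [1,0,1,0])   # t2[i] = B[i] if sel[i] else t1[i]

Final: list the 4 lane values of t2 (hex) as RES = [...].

RES = [ 0x26  0xf2  0x13  0x0d ]

→ t0 |f2|0d|23|17|
→ t1 |17|f2|23|0d|
→ t2 |26|f2|13|0d|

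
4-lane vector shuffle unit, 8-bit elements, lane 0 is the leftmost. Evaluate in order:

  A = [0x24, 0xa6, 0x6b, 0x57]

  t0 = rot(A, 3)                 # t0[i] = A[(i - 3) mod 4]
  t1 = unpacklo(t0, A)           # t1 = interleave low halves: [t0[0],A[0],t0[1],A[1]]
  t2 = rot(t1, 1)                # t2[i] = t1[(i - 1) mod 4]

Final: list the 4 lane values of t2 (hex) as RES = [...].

RES = [ 0xa6  0xa6  0x24  0x6b ]

→ t0 |a6|6b|57|24|
→ t1 |a6|24|6b|a6|
→ t2 |a6|a6|24|6b|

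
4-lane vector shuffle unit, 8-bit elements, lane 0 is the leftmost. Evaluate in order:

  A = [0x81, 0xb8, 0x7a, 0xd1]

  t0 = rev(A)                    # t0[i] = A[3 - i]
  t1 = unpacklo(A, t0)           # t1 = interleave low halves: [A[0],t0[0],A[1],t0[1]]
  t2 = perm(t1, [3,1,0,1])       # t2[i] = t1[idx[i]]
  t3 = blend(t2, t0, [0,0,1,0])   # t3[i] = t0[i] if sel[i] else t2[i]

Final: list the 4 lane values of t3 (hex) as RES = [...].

→ t0 |d1|7a|b8|81|
→ t1 |81|d1|b8|7a|
→ t2 |7a|d1|81|d1|
→ t3 |7a|d1|b8|d1|

RES = [0x7a, 0xd1, 0xb8, 0xd1]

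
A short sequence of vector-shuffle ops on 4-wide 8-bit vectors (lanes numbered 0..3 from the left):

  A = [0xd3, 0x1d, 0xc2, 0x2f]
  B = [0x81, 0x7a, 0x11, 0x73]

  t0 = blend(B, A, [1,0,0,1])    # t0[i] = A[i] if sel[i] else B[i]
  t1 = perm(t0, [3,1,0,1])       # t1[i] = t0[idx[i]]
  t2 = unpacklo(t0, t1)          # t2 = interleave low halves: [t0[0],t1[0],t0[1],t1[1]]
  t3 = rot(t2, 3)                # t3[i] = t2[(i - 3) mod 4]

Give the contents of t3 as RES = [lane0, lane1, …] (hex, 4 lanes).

RES = [ 0x2f  0x7a  0x7a  0xd3 ]

  t0: d3 7a 11 2f
  t1: 2f 7a d3 7a
  t2: d3 2f 7a 7a
  t3: 2f 7a 7a d3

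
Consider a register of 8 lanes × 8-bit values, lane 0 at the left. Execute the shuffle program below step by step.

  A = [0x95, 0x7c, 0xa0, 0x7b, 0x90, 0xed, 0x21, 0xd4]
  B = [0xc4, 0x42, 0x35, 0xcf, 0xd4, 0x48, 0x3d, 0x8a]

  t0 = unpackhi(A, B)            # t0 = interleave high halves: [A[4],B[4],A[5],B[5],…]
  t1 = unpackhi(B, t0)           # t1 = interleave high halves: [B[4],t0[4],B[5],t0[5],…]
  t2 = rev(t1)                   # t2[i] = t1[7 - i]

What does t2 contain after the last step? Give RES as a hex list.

t0 = [0x90, 0xd4, 0xed, 0x48, 0x21, 0x3d, 0xd4, 0x8a]
t1 = [0xd4, 0x21, 0x48, 0x3d, 0x3d, 0xd4, 0x8a, 0x8a]
t2 = [0x8a, 0x8a, 0xd4, 0x3d, 0x3d, 0x48, 0x21, 0xd4]

RES = [ 0x8a  0x8a  0xd4  0x3d  0x3d  0x48  0x21  0xd4 ]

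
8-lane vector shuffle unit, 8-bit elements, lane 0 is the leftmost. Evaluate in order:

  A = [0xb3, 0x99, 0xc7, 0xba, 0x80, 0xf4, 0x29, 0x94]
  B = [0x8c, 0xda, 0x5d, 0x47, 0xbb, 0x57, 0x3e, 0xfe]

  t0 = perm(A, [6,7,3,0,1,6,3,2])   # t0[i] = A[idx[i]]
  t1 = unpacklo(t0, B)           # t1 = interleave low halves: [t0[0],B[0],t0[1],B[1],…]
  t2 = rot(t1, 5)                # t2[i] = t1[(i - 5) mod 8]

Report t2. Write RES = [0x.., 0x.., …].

RES = [ 0xda  0xba  0x5d  0xb3  0x47  0x29  0x8c  0x94 ]

→ t0 |29|94|ba|b3|99|29|ba|c7|
→ t1 |29|8c|94|da|ba|5d|b3|47|
→ t2 |da|ba|5d|b3|47|29|8c|94|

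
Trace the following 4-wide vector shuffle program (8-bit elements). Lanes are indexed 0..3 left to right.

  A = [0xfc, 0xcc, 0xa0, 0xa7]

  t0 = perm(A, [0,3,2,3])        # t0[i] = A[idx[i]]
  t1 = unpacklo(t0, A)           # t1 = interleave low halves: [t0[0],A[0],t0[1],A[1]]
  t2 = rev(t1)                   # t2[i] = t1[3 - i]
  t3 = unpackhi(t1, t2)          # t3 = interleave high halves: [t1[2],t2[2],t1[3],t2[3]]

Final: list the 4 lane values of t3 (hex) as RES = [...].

t0 = [0xfc, 0xa7, 0xa0, 0xa7]
t1 = [0xfc, 0xfc, 0xa7, 0xcc]
t2 = [0xcc, 0xa7, 0xfc, 0xfc]
t3 = [0xa7, 0xfc, 0xcc, 0xfc]

RES = [0xa7, 0xfc, 0xcc, 0xfc]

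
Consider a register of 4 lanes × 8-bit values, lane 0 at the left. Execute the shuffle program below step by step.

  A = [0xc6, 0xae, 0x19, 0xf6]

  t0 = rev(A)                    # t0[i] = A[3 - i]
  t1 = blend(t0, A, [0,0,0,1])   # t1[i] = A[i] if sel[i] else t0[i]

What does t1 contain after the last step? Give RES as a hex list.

  t0: f6 19 ae c6
  t1: f6 19 ae f6

RES = [0xf6, 0x19, 0xae, 0xf6]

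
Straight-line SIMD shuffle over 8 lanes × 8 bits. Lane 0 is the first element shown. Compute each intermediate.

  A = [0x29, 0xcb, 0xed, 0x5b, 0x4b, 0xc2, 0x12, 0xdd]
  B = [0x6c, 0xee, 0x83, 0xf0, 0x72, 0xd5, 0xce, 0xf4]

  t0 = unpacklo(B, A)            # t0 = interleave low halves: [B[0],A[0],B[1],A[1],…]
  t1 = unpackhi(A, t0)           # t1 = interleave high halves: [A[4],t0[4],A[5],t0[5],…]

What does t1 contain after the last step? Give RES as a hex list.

RES = [ 0x4b  0x83  0xc2  0xed  0x12  0xf0  0xdd  0x5b ]

→ t0 |6c|29|ee|cb|83|ed|f0|5b|
→ t1 |4b|83|c2|ed|12|f0|dd|5b|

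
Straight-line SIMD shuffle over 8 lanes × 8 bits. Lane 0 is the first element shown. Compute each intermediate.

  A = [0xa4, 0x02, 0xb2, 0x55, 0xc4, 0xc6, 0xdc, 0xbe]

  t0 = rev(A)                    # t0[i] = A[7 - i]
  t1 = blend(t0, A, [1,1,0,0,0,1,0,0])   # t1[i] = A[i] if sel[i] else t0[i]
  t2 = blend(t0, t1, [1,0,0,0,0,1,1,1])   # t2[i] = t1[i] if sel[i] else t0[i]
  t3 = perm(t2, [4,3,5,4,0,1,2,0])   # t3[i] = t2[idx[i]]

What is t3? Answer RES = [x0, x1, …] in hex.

→ t0 |be|dc|c6|c4|55|b2|02|a4|
→ t1 |a4|02|c6|c4|55|c6|02|a4|
→ t2 |a4|dc|c6|c4|55|c6|02|a4|
→ t3 |55|c4|c6|55|a4|dc|c6|a4|

RES = [0x55, 0xc4, 0xc6, 0x55, 0xa4, 0xdc, 0xc6, 0xa4]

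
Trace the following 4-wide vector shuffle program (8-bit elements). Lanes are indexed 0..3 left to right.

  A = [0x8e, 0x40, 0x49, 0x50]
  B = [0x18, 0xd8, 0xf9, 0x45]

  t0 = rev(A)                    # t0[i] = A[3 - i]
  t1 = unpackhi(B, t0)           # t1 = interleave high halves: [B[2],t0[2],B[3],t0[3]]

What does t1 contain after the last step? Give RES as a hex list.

RES = [0xf9, 0x40, 0x45, 0x8e]

→ t0 |50|49|40|8e|
→ t1 |f9|40|45|8e|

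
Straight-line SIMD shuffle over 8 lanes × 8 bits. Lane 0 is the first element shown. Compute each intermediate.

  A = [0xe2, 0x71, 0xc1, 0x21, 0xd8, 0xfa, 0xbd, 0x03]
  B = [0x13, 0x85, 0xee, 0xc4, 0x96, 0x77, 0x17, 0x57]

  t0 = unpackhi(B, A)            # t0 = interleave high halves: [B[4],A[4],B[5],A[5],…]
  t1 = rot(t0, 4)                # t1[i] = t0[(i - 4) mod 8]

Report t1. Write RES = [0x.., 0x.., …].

t0 = [0x96, 0xd8, 0x77, 0xfa, 0x17, 0xbd, 0x57, 0x03]
t1 = [0x17, 0xbd, 0x57, 0x03, 0x96, 0xd8, 0x77, 0xfa]

RES = [0x17, 0xbd, 0x57, 0x03, 0x96, 0xd8, 0x77, 0xfa]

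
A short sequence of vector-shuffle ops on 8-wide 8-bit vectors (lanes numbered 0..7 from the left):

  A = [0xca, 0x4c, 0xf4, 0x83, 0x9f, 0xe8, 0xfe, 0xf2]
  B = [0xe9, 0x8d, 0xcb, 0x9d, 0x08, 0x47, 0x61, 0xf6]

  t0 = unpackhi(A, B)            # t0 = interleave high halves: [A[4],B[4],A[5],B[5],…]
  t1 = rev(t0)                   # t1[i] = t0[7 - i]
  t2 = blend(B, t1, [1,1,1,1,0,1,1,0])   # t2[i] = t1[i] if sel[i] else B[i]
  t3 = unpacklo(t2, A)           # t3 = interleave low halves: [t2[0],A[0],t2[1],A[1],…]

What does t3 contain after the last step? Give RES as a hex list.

RES = [0xf6, 0xca, 0xf2, 0x4c, 0x61, 0xf4, 0xfe, 0x83]

→ t0 |9f|08|e8|47|fe|61|f2|f6|
→ t1 |f6|f2|61|fe|47|e8|08|9f|
→ t2 |f6|f2|61|fe|08|e8|08|f6|
→ t3 |f6|ca|f2|4c|61|f4|fe|83|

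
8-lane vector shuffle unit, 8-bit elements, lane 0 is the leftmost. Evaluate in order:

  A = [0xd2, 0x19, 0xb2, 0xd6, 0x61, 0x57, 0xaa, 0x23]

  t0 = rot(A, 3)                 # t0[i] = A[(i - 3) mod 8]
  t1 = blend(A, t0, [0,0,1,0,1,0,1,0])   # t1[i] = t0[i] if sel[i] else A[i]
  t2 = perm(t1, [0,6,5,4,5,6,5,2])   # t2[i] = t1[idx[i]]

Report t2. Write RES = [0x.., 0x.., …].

→ t0 |57|aa|23|d2|19|b2|d6|61|
→ t1 |d2|19|23|d6|19|57|d6|23|
→ t2 |d2|d6|57|19|57|d6|57|23|

RES = [ 0xd2  0xd6  0x57  0x19  0x57  0xd6  0x57  0x23 ]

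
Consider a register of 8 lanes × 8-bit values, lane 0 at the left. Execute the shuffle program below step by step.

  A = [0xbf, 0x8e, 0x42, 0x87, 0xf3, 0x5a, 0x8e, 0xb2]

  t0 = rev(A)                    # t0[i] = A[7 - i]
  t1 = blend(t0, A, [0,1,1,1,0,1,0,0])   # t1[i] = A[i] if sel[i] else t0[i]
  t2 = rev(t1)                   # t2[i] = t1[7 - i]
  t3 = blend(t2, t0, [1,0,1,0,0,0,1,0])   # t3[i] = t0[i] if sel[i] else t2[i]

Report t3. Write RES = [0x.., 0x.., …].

t0 = [0xb2, 0x8e, 0x5a, 0xf3, 0x87, 0x42, 0x8e, 0xbf]
t1 = [0xb2, 0x8e, 0x42, 0x87, 0x87, 0x5a, 0x8e, 0xbf]
t2 = [0xbf, 0x8e, 0x5a, 0x87, 0x87, 0x42, 0x8e, 0xb2]
t3 = [0xb2, 0x8e, 0x5a, 0x87, 0x87, 0x42, 0x8e, 0xb2]

RES = [ 0xb2  0x8e  0x5a  0x87  0x87  0x42  0x8e  0xb2 ]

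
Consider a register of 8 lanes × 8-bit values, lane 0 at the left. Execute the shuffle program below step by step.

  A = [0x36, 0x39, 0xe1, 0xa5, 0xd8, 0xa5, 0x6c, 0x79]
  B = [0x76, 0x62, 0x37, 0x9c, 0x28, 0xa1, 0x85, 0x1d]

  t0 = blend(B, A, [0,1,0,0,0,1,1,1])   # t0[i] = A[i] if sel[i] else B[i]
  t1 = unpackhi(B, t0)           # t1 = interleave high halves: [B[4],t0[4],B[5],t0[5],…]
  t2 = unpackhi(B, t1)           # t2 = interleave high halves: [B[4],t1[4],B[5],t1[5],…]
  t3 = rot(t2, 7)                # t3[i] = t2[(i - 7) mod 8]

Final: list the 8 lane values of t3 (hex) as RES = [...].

RES = [0x85, 0xa1, 0x6c, 0x85, 0x1d, 0x1d, 0x79, 0x28]

  t0: 76 39 37 9c 28 a5 6c 79
  t1: 28 28 a1 a5 85 6c 1d 79
  t2: 28 85 a1 6c 85 1d 1d 79
  t3: 85 a1 6c 85 1d 1d 79 28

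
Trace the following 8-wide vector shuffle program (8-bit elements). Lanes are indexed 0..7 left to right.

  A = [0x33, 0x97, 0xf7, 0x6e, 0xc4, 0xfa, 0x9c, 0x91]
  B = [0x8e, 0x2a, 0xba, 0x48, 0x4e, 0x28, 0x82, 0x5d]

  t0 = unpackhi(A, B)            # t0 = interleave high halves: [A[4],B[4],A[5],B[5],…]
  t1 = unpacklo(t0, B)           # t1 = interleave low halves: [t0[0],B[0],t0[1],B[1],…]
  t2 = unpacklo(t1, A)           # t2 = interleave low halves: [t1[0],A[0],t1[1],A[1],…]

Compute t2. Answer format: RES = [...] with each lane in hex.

  t0: c4 4e fa 28 9c 82 91 5d
  t1: c4 8e 4e 2a fa ba 28 48
  t2: c4 33 8e 97 4e f7 2a 6e

RES = [ 0xc4  0x33  0x8e  0x97  0x4e  0xf7  0x2a  0x6e ]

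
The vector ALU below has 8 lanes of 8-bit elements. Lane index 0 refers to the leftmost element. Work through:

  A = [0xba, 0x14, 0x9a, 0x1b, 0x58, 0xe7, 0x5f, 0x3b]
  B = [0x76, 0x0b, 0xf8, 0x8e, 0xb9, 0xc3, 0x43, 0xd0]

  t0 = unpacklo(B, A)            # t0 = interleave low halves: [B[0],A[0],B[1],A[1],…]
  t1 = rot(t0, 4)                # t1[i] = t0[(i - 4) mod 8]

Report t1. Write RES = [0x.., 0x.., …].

RES = [0xf8, 0x9a, 0x8e, 0x1b, 0x76, 0xba, 0x0b, 0x14]

→ t0 |76|ba|0b|14|f8|9a|8e|1b|
→ t1 |f8|9a|8e|1b|76|ba|0b|14|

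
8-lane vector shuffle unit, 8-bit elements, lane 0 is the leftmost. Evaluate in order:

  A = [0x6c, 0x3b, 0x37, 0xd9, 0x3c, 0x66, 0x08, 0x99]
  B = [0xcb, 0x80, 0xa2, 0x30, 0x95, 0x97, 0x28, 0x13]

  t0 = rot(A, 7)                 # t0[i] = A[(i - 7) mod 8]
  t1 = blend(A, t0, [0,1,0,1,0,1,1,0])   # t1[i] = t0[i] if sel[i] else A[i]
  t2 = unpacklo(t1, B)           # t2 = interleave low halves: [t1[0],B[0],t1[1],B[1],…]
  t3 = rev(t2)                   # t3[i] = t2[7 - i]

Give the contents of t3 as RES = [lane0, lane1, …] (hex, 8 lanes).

RES = [ 0x30  0x3c  0xa2  0x37  0x80  0x37  0xcb  0x6c ]

  t0: 3b 37 d9 3c 66 08 99 6c
  t1: 6c 37 37 3c 3c 08 99 99
  t2: 6c cb 37 80 37 a2 3c 30
  t3: 30 3c a2 37 80 37 cb 6c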